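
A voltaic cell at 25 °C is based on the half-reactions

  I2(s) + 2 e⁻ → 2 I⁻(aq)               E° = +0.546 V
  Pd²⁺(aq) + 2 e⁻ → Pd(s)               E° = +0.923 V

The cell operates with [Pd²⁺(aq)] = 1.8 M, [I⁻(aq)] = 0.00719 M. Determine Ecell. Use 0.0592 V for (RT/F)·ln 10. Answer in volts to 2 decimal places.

Pd²⁺/Pd is reduced (cathode, E° = +0.923 V) and I₂/I⁻ is oxidized (anode).
E°cell = +0.923 − (+0.546) = +0.377 V, with n = 2 electrons transferred.
The balanced reaction is Pd²⁺(aq) + 2 I⁻(aq) → Pd(s) + I2(s), so Q = 1 / ([Pd²⁺(aq)]·[I⁻(aq)]^2) = 1.07×10^4 and log Q = 4.031.
By the Nernst equation, E = +0.377 − (0.0592/2)·(4.031) = +0.26 V.

+0.26 V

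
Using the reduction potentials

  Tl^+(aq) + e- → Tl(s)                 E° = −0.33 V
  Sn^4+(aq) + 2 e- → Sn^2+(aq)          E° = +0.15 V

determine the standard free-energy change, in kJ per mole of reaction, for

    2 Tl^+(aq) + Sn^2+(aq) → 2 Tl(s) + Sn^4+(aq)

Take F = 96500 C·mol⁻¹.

+92.6 kJ/mol

In the reaction as written Tl^+(aq) is reduced, so the Tl⁺/Tl couple is the cathode and Sn⁴⁺/Sn²⁺ is the anode.
E°cell = −0.33 − (+0.15) = −0.48 V; balancing electrons gives n = 2.
ΔG° = −nFE°cell = −(2)(96500)(−0.48) J/mol = +92.6 kJ/mol.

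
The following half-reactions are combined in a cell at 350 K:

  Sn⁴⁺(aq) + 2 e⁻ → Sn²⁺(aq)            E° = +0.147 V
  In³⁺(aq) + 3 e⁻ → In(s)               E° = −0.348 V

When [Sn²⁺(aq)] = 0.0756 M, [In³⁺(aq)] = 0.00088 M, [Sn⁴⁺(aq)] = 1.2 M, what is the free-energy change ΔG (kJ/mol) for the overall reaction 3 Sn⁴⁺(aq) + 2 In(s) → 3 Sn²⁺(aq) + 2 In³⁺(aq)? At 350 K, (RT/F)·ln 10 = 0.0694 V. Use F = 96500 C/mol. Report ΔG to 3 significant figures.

E°cell = +0.147 − (−0.348) = +0.495 V; the balanced reaction transfers n = 6 electrons.
The reaction quotient is ([Sn²⁺(aq)]^3·[In³⁺(aq)]^2) / [Sn⁴⁺(aq)]^3 = 1.94×10^−10; by Nernst, E = +0.495 − (0.0694/6)(−9.713) = +0.6073 V.
Finally ΔG = −nFE = −(6)(96500 C/mol)(+0.6073 V) = −352 kJ/mol.

−352 kJ/mol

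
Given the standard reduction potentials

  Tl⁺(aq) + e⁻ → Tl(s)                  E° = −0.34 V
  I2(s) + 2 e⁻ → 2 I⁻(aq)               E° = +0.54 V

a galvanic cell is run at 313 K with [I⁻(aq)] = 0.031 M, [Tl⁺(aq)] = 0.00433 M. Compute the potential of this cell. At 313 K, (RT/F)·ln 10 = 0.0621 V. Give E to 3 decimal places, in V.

+1.120 V

I₂/I⁻ is reduced (cathode, E° = +0.54 V) and Tl⁺/Tl is oxidized (anode).
E°cell = +0.54 − (−0.34) = +0.88 V, with n = 2 electrons transferred.
Balancing gives I2(s) + 2 Tl(s) → 2 I⁻(aq) + 2 Tl⁺(aq); hence Q = [I⁻(aq)]^2·[Tl⁺(aq)]^2 = 1.8×10^−8 (log Q = −7.744).
By the Nernst equation, E = +0.88 − (0.0621/2)·(−7.744) = +1.120 V.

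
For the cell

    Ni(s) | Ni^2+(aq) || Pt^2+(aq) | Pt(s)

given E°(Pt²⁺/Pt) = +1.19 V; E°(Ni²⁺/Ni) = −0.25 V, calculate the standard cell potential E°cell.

+1.44 V

By convention the left-hand electrode in cell notation is the anode (oxidation) and the right-hand electrode is the cathode (reduction).
E°cell = E°(right) − E°(left) = +1.19 − (−0.25) = +1.44 V.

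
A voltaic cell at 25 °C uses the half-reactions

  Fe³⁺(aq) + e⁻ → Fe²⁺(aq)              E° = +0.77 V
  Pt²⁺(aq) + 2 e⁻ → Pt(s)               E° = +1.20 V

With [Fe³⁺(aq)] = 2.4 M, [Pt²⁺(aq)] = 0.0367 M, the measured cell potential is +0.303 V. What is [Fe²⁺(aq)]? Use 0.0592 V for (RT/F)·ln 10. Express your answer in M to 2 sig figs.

0.090 M

Pt²⁺/Pt is the cathode (higher E°); E°cell = +1.20 − (+0.77) = +0.43 V with n = 2.
From the Nernst equation, log Q = n(E° − E)/0.0592 = 2·(+0.43 − (+0.303))/0.0592 = 4.291.
The balanced reaction is Pt²⁺(aq) + 2 Fe²⁺(aq) → Pt(s) + 2 Fe³⁺(aq), so Q = [Fe³⁺(aq)]^2 / ([Pt²⁺(aq)]·[Fe²⁺(aq)]^2).
Solving for the unknown gives log [Fe²⁺(aq)] = −1.048, so [Fe²⁺(aq)] ≈ 0.090 M.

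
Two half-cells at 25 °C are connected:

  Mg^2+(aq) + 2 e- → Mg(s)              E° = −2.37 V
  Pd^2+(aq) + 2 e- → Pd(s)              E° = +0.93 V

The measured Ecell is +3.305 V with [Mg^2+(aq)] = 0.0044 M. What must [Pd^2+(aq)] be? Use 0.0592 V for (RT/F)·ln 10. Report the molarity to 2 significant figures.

0.0065 M

With Pd²⁺/Pd at the cathode and Mg²⁺/Mg at the anode, E°cell = +0.93 − (−2.37) = +3.30 V (n = 2).
From the Nernst equation, log Q = n(E° − E)/0.0592 = 2·(+3.30 − (+3.305))/0.0592 = −0.169.
Balancing electrons gives Pd^2+(aq) + Mg(s) → Pd(s) + Mg^2+(aq); thus Q = [Mg^2+(aq)] / [Pd^2+(aq)].
Isolating [Pd^2+(aq)] in Q = 10^{−0.169} yields log [Pd^2+(aq)] = −2.188, i.e. 0.0065 M.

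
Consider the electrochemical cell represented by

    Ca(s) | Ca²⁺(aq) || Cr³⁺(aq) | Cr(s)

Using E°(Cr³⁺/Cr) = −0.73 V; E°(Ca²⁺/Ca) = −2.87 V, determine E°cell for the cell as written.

By convention the left-hand electrode in cell notation is the anode (oxidation) and the right-hand electrode is the cathode (reduction).
E°cell = E°(right) − E°(left) = −0.73 − (−2.87) = +2.14 V.

+2.14 V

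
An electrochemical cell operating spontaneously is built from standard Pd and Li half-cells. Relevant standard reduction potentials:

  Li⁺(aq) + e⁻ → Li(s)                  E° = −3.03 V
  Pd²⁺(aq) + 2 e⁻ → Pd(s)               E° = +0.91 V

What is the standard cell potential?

The Pd²⁺/Pd couple has the higher E°, so Pd ion is reduced (cathode) and Li is oxidized (anode).
E°cell = E°(cathode) − E°(anode) = +0.91 − (−3.03) = +3.94 V.

+3.94 V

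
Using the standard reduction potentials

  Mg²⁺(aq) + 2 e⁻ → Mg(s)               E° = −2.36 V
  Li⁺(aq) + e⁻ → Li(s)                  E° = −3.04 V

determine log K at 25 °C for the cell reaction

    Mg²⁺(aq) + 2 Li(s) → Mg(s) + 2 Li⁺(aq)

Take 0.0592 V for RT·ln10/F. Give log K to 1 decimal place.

The Mg²⁺/Mg couple is reduced (cathode); E°cell = −2.36 − (−3.04) = +0.68 V with n = 2.
At equilibrium E = 0, so log K = nE°cell / 0.0592 = (2)(+0.68) / 0.0592 = 23.0.

log K = 23.0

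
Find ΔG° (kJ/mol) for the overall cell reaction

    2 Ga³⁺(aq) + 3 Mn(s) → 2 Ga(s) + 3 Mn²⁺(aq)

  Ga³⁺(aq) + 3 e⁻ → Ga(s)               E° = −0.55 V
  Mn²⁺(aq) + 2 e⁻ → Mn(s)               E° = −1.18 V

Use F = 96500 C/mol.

In the reaction as written Ga³⁺(aq) is reduced, so the Ga³⁺/Ga couple is the cathode and Mn²⁺/Mn is the anode.
E°cell = −0.55 − (−1.18) = +0.63 V; balancing electrons gives n = 6.
ΔG° = −nFE°cell = −(6)(96500)(+0.63) J/mol = −365 kJ/mol.

−365 kJ/mol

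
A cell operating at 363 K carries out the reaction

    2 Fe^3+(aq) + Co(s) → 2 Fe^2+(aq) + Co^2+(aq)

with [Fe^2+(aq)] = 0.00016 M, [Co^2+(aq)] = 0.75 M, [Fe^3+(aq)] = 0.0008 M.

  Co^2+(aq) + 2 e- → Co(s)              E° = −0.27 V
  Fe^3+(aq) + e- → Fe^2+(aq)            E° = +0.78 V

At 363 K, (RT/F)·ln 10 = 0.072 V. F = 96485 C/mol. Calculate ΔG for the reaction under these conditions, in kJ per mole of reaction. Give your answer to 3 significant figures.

−213 kJ/mol

The standard cell potential is +0.78 − (−0.27) = +1.05 V, with n = 2 electrons in the balanced equation.
Here Q = ([Fe^2+(aq)]^2·[Co^2+(aq)]) / [Fe^3+(aq)]^2 = 0.03 (log Q = −1.523), giving E = +1.05 − (0.072/2)·(−1.523) = +1.1048 V.
Finally ΔG = −nFE = −(2)(96485 C/mol)(+1.1048 V) = −213 kJ/mol.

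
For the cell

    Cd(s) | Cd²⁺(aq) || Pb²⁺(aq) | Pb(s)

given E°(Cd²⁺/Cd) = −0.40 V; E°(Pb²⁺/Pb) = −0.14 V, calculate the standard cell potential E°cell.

+0.26 V

By convention the left-hand electrode in cell notation is the anode (oxidation) and the right-hand electrode is the cathode (reduction).
E°cell = E°(right) − E°(left) = −0.14 − (−0.40) = +0.26 V.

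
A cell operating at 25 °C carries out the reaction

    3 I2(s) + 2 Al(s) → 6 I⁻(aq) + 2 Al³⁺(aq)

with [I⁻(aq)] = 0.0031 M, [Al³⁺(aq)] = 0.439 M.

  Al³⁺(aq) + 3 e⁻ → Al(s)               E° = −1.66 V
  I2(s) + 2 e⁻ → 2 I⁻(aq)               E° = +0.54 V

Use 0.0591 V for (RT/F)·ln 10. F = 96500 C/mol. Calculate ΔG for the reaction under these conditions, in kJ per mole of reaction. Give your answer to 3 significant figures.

The standard cell potential is +0.54 − (−1.66) = +2.20 V, with n = 6 electrons in the balanced equation.
Here Q = [I⁻(aq)]^6·[Al³⁺(aq)]^2 = 1.71×10^−16 (log Q = −15.767), giving E = +2.20 − (0.0591/6)·(−15.767) = +2.3553 V.
ΔG = −nFE = −(6)(96500)(+2.3553) J/mol = −1360 kJ/mol.

−1360 kJ/mol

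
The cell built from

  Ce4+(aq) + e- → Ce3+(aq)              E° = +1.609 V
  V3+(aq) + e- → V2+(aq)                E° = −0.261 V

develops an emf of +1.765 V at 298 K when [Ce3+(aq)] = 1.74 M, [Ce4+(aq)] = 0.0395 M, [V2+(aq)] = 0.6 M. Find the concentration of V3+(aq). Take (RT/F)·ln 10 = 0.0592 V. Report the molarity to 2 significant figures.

0.81 M

With Ce⁴⁺/Ce³⁺ at the cathode and V³⁺/V²⁺ at the anode, E°cell = +1.609 − (−0.261) = +1.870 V (n = 1).
Rearranging E = E° − (0.0592/n)·log Q gives log Q = 1(+1.870 − (+1.765))/0.0592 = 1.774.
For Ce4+(aq) + V2+(aq) → Ce3+(aq) + V3+(aq), the reaction quotient is Q = ([Ce3+(aq)]·[V3+(aq)]) / ([Ce4+(aq)]·[V2+(aq)]).
Solving for the unknown gives log [V3+(aq)] = −0.092, so [V3+(aq)] ≈ 0.81 M.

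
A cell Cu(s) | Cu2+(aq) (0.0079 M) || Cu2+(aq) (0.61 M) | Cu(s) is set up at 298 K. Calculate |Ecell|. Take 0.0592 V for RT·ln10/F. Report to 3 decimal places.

0.056 V

For a concentration cell E°cell = 0, since both electrodes use the same couple.
The compartment with the higher Cu2+(aq) concentration (0.61 M) acts as the cathode; ions are reduced there and produced at the dilute (0.0079 M) anode.
With n = 2, Ecell = −(0.0592/2)·log([dilute]/[conc]) = −(0.0592/2)·log(0.0079/0.61) = +0.056 V.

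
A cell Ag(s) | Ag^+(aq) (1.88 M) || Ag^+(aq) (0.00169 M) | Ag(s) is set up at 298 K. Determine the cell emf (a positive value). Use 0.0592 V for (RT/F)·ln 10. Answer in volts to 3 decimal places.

For a concentration cell E°cell = 0, since both electrodes use the same couple.
The compartment with the higher Ag^+(aq) concentration (1.88 M) acts as the cathode; ions are reduced there and produced at the dilute (0.00169 M) anode.
With n = 1, Ecell = −(0.0592/1)·log([dilute]/[conc]) = −(0.0592/1)·log(0.00169/1.88) = +0.180 V.

0.180 V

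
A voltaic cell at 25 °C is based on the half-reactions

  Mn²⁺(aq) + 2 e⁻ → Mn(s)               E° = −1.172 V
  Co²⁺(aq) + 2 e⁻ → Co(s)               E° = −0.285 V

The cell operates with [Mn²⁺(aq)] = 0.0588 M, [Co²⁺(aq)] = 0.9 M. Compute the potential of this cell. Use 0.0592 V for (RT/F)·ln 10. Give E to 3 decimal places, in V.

+0.922 V

The Co²⁺/Co couple has the more positive E°, so it is the cathode; Mn²⁺/Mn is the anode.
E°cell = E°cat − E°an = −0.285 − (−1.172) = +0.887 V; n = 2.
For the overall reaction Co²⁺(aq) + Mn(s) → Co(s) + Mn²⁺(aq), Q = [Mn²⁺(aq)] / [Co²⁺(aq)] = 0.0653, giving log Q = −1.185.
E = E° − (0.0592/n)·log Q = +0.887 − (0.0592/2)(−1.185) = +0.922 V.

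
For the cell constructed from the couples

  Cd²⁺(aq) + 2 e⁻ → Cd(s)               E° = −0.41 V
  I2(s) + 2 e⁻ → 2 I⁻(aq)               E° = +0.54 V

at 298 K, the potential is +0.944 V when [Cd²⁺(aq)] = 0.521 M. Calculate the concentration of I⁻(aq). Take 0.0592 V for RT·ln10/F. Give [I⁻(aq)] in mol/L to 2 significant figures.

1.7 M

With I₂/I⁻ at the cathode and Cd²⁺/Cd at the anode, E°cell = +0.54 − (−0.41) = +0.95 V (n = 2).
From the Nernst equation, log Q = n(E° − E)/0.0592 = 2·(+0.95 − (+0.944))/0.0592 = 0.203.
The balanced reaction is I2(s) + Cd(s) → 2 I⁻(aq) + Cd²⁺(aq), so Q = [I⁻(aq)]^2·[Cd²⁺(aq)].
Isolating [I⁻(aq)] in Q = 10^{0.203} yields log [I⁻(aq)] = 0.243, i.e. 1.7 M.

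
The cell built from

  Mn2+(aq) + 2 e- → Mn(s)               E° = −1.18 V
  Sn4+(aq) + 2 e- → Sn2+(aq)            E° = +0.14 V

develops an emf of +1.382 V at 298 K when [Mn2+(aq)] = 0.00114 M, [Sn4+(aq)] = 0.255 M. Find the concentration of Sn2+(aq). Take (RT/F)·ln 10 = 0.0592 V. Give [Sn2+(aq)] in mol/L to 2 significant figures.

Sn⁴⁺/Sn²⁺ is the cathode (higher E°); E°cell = +0.14 − (−1.18) = +1.32 V with n = 2.
Since E = E° − (0.0592/n)·log Q, log Q = n(E° − E)/0.0592 = −2.095.
The balanced reaction is Sn4+(aq) + Mn(s) → Sn2+(aq) + Mn2+(aq), so Q = ([Sn2+(aq)]·[Mn2+(aq)]) / [Sn4+(aq)].
Isolating [Sn2+(aq)] in Q = 10^{−2.095} yields log [Sn2+(aq)] = 0.255, i.e. 1.8 M.

1.8 M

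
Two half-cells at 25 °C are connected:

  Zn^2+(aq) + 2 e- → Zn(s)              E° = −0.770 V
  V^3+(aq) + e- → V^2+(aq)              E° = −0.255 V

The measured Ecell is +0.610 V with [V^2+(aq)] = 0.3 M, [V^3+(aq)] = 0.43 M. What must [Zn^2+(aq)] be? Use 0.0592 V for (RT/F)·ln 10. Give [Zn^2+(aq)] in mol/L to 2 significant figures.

0.0013 M

The V³⁺/V²⁺ couple has the larger reduction potential, so it is the cathode: E°cell = −0.255 − (−0.770) = +0.515 V and n = 2.
Rearranging E = E° − (0.0592/n)·log Q gives log Q = 2(+0.515 − (+0.610))/0.0592 = −3.209.
The balanced reaction is 2 V^3+(aq) + Zn(s) → 2 V^2+(aq) + Zn^2+(aq), so Q = ([V^2+(aq)]^2·[Zn^2+(aq)]) / [V^3+(aq)]^2.
Solving for the unknown gives log [Zn^2+(aq)] = −2.896, so [Zn^2+(aq)] ≈ 0.0013 M.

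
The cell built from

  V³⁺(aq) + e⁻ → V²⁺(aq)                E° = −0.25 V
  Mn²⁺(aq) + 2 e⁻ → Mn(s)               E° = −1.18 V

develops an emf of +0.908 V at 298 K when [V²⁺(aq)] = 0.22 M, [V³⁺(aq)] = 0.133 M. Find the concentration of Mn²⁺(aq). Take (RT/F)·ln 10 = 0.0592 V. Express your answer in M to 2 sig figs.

With V³⁺/V²⁺ at the cathode and Mn²⁺/Mn at the anode, E°cell = −0.25 − (−1.18) = +0.93 V (n = 2).
Since E = E° − (0.0592/n)·log Q, log Q = n(E° − E)/0.0592 = 0.743.
The balanced reaction is 2 V³⁺(aq) + Mn(s) → 2 V²⁺(aq) + Mn²⁺(aq), so Q = ([V²⁺(aq)]^2·[Mn²⁺(aq)]) / [V³⁺(aq)]^2.
Substituting the known concentrations and solving, log [Mn²⁺(aq)] = 0.306 and [Mn²⁺(aq)] = 2.0 M.

2.0 M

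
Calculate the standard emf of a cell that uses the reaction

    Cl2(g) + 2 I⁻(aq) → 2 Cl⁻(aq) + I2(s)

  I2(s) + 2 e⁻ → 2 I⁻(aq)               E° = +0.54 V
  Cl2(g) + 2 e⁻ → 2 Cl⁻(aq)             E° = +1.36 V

Cl2(g) gains electrons, so the Cl₂/Cl⁻ couple is the cathode; the I₂/I⁻ couple is the anode.
E°cell = E°(cathode) − E°(anode) = +1.36 − (+0.54) = +0.82 V.

+0.82 V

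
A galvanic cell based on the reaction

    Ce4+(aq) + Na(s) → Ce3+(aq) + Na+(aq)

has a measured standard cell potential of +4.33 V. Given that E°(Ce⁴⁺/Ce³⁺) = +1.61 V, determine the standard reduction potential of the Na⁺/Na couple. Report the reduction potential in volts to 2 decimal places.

In the reaction as written the Ce⁴⁺/Ce³⁺ couple is reduced (cathode) and Na⁺/Na is oxidized (anode), so E°cell = E°(Ce⁴⁺/Ce³⁺) − E°(Na⁺/Na).
E°(Na⁺/Na) = E°(cathode) − E°cell = +1.61 − (+4.33) = −2.72 V.

−2.72 V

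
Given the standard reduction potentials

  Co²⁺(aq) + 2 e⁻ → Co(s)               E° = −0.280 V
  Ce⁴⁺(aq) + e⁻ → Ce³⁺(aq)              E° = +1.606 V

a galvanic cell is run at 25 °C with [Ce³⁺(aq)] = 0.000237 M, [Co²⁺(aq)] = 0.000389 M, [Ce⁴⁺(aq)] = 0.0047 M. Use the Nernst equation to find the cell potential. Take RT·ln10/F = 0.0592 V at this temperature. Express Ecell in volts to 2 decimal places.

Since E°(Ce⁴⁺/Ce³⁺) > E°(Co²⁺/Co), Ce⁴⁺/Ce³⁺ serves as the cathode.
E°cell = E°cat − E°an = +1.606 − (−0.280) = +1.886 V; n = 2.
Balancing gives 2 Ce⁴⁺(aq) + Co(s) → 2 Ce³⁺(aq) + Co²⁺(aq); hence Q = ([Ce³⁺(aq)]^2·[Co²⁺(aq)]) / [Ce⁴⁺(aq)]^2 = 9.89×10^−7 (log Q = −6.005).
By the Nernst equation, E = +1.886 − (0.0592/2)·(−6.005) = +2.06 V.

+2.06 V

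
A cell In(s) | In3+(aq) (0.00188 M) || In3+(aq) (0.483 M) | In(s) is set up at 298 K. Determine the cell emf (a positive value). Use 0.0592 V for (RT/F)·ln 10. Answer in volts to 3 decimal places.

0.048 V

For a concentration cell E°cell = 0, since both electrodes use the same couple.
The compartment with the higher In3+(aq) concentration (0.483 M) acts as the cathode; ions are reduced there and produced at the dilute (0.00188 M) anode.
With n = 3, Ecell = −(0.0592/3)·log([dilute]/[conc]) = −(0.0592/3)·log(0.00188/0.483) = +0.048 V.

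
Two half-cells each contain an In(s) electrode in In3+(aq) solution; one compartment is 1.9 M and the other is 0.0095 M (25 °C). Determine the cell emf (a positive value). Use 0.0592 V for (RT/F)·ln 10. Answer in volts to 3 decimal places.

0.045 V

For a concentration cell E°cell = 0, since both electrodes use the same couple.
The compartment with the higher In3+(aq) concentration (1.9 M) acts as the cathode; ions are reduced there and produced at the dilute (0.0095 M) anode.
With n = 3, Ecell = −(0.0592/3)·log([dilute]/[conc]) = −(0.0592/3)·log(0.0095/1.9) = +0.045 V.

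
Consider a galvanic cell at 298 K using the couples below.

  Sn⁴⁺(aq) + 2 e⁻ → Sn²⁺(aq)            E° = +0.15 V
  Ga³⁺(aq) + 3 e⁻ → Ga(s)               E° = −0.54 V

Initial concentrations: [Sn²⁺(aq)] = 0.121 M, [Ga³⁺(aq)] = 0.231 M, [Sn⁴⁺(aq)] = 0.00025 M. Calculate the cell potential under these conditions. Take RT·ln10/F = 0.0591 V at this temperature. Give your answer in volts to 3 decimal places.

+0.623 V

Since E°(Sn⁴⁺/Sn²⁺) > E°(Ga³⁺/Ga), Sn⁴⁺/Sn²⁺ serves as the cathode.
The standard potential is +0.15 − (−0.54) = +0.69 V and the balanced reaction transfers n = 6 electrons.
Balancing gives 3 Sn⁴⁺(aq) + 2 Ga(s) → 3 Sn²⁺(aq) + 2 Ga³⁺(aq); hence Q = ([Sn²⁺(aq)]^3·[Ga³⁺(aq)]^2) / [Sn⁴⁺(aq)]^3 = 6.05×10^6 (log Q = 6.782).
Applying E = E° − (RT ln10/nF)·log Q gives +0.69 − (0.0591/6)(6.782) = +0.623 V.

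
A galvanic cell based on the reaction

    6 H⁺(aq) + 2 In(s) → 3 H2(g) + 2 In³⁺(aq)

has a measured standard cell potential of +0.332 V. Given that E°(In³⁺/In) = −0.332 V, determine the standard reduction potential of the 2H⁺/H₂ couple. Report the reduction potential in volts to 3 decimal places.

+0.000 V

In the reaction as written the 2H⁺/H₂ couple is reduced (cathode) and In³⁺/In is oxidized (anode), so E°cell = E°(2H⁺/H₂) − E°(In³⁺/In).
E°(2H⁺/H₂) = E°cell + E°(anode) = +0.332 + (−0.332) = +0.000 V.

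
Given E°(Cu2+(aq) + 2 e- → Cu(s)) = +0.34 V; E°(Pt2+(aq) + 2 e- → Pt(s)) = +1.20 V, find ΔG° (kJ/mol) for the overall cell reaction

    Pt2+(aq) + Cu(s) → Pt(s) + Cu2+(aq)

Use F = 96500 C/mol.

In the reaction as written Pt2+(aq) is reduced, so the Pt²⁺/Pt couple is the cathode and Cu²⁺/Cu is the anode.
E°cell = +1.20 − (+0.34) = +0.86 V; balancing electrons gives n = 2.
ΔG° = −nFE°cell = −(2)(96500)(+0.86) J/mol = −166 kJ/mol.

−166 kJ/mol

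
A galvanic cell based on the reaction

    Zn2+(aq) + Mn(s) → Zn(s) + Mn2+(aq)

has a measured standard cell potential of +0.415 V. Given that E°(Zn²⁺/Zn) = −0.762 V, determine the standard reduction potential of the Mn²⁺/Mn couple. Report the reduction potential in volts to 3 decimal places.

In the reaction as written the Zn²⁺/Zn couple is reduced (cathode) and Mn²⁺/Mn is oxidized (anode), so E°cell = E°(Zn²⁺/Zn) − E°(Mn²⁺/Mn).
E°(Mn²⁺/Mn) = E°(cathode) − E°cell = −0.762 − (+0.415) = −1.177 V.

−1.177 V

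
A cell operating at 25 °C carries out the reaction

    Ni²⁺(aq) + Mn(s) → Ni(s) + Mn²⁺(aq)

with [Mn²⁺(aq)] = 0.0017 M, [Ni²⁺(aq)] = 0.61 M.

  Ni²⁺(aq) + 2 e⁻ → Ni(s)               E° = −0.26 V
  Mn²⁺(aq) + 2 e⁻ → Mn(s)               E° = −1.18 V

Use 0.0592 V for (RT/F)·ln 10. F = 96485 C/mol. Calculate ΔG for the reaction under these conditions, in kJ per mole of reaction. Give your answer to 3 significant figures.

−192 kJ/mol

With Ni²⁺/Ni reduced at the cathode, E°cell = −0.26 − (−1.18) = +0.92 V and n = 2.
Q = [Mn²⁺(aq)] / [Ni²⁺(aq)] = 0.00279, so log Q = −2.555 and E = +0.92 − (0.0592/2)(−2.555) = +0.9956 V.
Finally ΔG = −nFE = −(2)(96485 C/mol)(+0.9956 V) = −192 kJ/mol.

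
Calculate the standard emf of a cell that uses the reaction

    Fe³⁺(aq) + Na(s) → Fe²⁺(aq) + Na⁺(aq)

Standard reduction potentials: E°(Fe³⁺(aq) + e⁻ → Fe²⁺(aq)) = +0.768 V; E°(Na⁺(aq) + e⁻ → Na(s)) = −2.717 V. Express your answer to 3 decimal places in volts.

Fe³⁺(aq) gains electrons, so the Fe³⁺/Fe²⁺ couple is the cathode; the Na⁺/Na couple is the anode.
E°cell = E°(cathode) − E°(anode) = +0.768 − (−2.717) = +3.485 V.
The positive value indicates the reaction is spontaneous as written.

+3.485 V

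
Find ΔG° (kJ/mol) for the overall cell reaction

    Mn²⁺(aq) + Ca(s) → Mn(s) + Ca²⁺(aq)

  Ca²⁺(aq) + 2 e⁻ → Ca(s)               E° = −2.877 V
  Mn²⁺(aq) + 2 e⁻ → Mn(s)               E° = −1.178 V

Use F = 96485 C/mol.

−328 kJ/mol

In the reaction as written Mn²⁺(aq) is reduced, so the Mn²⁺/Mn couple is the cathode and Ca²⁺/Ca is the anode.
E°cell = −1.178 − (−2.877) = +1.699 V; balancing electrons gives n = 2.
ΔG° = −nFE°cell = −(2)(96485)(+1.699) J/mol = −328 kJ/mol.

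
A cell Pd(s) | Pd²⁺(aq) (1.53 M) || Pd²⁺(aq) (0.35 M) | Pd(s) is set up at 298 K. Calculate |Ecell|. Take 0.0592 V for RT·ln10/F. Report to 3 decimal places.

For a concentration cell E°cell = 0, since both electrodes use the same couple.
The compartment with the higher Pd²⁺(aq) concentration (1.53 M) acts as the cathode; ions are reduced there and produced at the dilute (0.35 M) anode.
With n = 2, Ecell = −(0.0592/2)·log([dilute]/[conc]) = −(0.0592/2)·log(0.35/1.53) = +0.019 V.

0.019 V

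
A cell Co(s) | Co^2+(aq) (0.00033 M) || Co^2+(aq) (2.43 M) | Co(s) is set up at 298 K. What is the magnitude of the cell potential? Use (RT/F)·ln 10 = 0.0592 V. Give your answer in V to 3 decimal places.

0.114 V

For a concentration cell E°cell = 0, since both electrodes use the same couple.
The compartment with the higher Co^2+(aq) concentration (2.43 M) acts as the cathode; ions are reduced there and produced at the dilute (0.00033 M) anode.
With n = 2, Ecell = −(0.0592/2)·log([dilute]/[conc]) = −(0.0592/2)·log(0.00033/2.43) = +0.114 V.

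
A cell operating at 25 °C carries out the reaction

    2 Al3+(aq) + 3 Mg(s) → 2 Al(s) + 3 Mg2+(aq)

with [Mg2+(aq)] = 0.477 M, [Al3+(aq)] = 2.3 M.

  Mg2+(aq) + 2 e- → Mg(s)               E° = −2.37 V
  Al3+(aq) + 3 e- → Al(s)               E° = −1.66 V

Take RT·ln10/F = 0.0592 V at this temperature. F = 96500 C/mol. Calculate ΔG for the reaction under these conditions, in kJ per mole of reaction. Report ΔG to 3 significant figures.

−421 kJ/mol

The standard cell potential is −1.66 − (−2.37) = +0.71 V, with n = 6 electrons in the balanced equation.
The reaction quotient is [Mg2+(aq)]^3 / [Al3+(aq)]^2 = 0.0205; by Nernst, E = +0.71 − (0.0592/6)(−1.688) = +0.7267 V.
Then ΔG = −nFE = −6 × 96500 × +0.7267 J/mol = −421 kJ/mol.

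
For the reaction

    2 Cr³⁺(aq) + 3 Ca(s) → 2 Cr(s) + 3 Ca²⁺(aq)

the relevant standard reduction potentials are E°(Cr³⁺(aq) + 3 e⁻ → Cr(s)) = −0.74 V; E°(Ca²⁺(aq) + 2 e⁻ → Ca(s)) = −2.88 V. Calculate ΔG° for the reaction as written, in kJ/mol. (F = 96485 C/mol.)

In the reaction as written Cr³⁺(aq) is reduced, so the Cr³⁺/Cr couple is the cathode and Ca²⁺/Ca is the anode.
E°cell = −0.74 − (−2.88) = +2.14 V; balancing electrons gives n = 6.
ΔG° = −nFE°cell = −(6)(96485)(+2.14) J/mol = −1239 kJ/mol.

−1239 kJ/mol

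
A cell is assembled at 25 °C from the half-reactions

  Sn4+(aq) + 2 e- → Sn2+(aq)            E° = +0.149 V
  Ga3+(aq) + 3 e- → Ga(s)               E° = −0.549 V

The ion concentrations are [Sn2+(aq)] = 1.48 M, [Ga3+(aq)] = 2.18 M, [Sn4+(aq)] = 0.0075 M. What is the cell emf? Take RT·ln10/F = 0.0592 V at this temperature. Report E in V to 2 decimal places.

+0.62 V

Sn⁴⁺/Sn²⁺ is reduced (cathode, E° = +0.149 V) and Ga³⁺/Ga is oxidized (anode).
E°cell = +0.149 − (−0.549) = +0.698 V, with n = 6 electrons transferred.
For the overall reaction 3 Sn4+(aq) + 2 Ga(s) → 3 Sn2+(aq) + 2 Ga3+(aq), Q = ([Sn2+(aq)]^3·[Ga3+(aq)]^2) / [Sn4+(aq)]^3 = 3.65×10^7, giving log Q = 7.563.
By the Nernst equation, E = +0.698 − (0.0592/6)·(7.563) = +0.62 V.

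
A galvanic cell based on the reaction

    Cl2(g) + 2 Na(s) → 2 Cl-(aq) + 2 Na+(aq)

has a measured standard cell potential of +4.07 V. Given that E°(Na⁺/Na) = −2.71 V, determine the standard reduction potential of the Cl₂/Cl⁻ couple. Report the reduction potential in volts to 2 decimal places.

In the reaction as written the Cl₂/Cl⁻ couple is reduced (cathode) and Na⁺/Na is oxidized (anode), so E°cell = E°(Cl₂/Cl⁻) − E°(Na⁺/Na).
E°(Cl₂/Cl⁻) = E°cell + E°(anode) = +4.07 + (−2.71) = +1.36 V.

+1.36 V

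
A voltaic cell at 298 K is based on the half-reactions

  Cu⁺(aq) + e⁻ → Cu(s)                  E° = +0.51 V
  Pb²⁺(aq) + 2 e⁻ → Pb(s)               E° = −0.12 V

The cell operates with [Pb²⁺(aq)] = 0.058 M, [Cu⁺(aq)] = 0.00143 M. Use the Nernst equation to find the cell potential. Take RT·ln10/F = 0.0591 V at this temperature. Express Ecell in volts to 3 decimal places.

+0.498 V

Cu⁺/Cu is reduced (cathode, E° = +0.51 V) and Pb²⁺/Pb is oxidized (anode).
E°cell = +0.51 − (−0.12) = +0.63 V, with n = 2 electrons transferred.
The balanced reaction is 2 Cu⁺(aq) + Pb(s) → 2 Cu(s) + Pb²⁺(aq), so Q = [Pb²⁺(aq)] / [Cu⁺(aq)]^2 = 2.84×10^4 and log Q = 4.453.
By the Nernst equation, E = +0.63 − (0.0591/2)·(4.453) = +0.498 V.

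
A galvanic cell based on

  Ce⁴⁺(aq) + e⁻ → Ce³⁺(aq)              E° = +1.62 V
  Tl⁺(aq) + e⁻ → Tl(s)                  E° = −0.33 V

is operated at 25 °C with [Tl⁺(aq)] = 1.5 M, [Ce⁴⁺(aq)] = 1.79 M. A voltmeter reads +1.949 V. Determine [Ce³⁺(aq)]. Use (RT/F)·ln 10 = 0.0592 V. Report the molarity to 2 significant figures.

1.2 M

Ce⁴⁺/Ce³⁺ is the cathode (higher E°); E°cell = +1.62 − (−0.33) = +1.95 V with n = 1.
From the Nernst equation, log Q = n(E° − E)/0.0592 = 1·(+1.95 − (+1.949))/0.0592 = 0.017.
For Ce⁴⁺(aq) + Tl(s) → Ce³⁺(aq) + Tl⁺(aq), the reaction quotient is Q = ([Ce³⁺(aq)]·[Tl⁺(aq)]) / [Ce⁴⁺(aq)].
Substituting the known concentrations and solving, log [Ce³⁺(aq)] = 0.094 and [Ce³⁺(aq)] = 1.2 M.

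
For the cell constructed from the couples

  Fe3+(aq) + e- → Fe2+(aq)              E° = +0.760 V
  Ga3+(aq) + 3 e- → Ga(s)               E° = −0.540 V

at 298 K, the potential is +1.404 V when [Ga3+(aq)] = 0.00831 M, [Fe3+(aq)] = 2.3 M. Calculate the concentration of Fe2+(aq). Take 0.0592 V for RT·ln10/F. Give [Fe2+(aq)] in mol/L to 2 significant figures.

Fe³⁺/Fe²⁺ is the cathode (higher E°); E°cell = +0.760 − (−0.540) = +1.300 V with n = 3.
From the Nernst equation, log Q = n(E° − E)/0.0592 = 3·(+1.300 − (+1.404))/0.0592 = −5.270.
The balanced reaction is 3 Fe3+(aq) + Ga(s) → 3 Fe2+(aq) + Ga3+(aq), so Q = ([Fe2+(aq)]^3·[Ga3+(aq)]) / [Fe3+(aq)]^3.
Isolating [Fe2+(aq)] in Q = 10^{−5.270} yields log [Fe2+(aq)] = −0.701, i.e. 0.20 M.

0.20 M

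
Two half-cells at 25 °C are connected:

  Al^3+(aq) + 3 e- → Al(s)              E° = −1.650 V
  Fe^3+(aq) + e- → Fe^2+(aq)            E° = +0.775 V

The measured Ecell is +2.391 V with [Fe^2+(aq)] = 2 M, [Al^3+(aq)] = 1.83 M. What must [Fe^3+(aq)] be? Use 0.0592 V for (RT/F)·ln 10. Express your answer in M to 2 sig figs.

Fe³⁺/Fe²⁺ is the cathode (higher E°); E°cell = +0.775 − (−1.650) = +2.425 V with n = 3.
Since E = E° − (0.0592/n)·log Q, log Q = n(E° − E)/0.0592 = 1.723.
The balanced reaction is 3 Fe^3+(aq) + Al(s) → 3 Fe^2+(aq) + Al^3+(aq), so Q = ([Fe^2+(aq)]^3·[Al^3+(aq)]) / [Fe^3+(aq)]^3.
Solving for the unknown gives log [Fe^3+(aq)] = −0.186, so [Fe^3+(aq)] ≈ 0.65 M.

0.65 M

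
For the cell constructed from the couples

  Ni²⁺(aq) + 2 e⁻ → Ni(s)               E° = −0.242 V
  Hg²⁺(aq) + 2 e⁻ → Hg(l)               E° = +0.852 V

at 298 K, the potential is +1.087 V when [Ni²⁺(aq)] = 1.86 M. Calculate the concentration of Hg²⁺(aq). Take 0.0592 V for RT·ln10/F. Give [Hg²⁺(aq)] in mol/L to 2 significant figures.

With Hg²⁺/Hg at the cathode and Ni²⁺/Ni at the anode, E°cell = +0.852 − (−0.242) = +1.094 V (n = 2).
Since E = E° − (0.0592/n)·log Q, log Q = n(E° − E)/0.0592 = 0.236.
The balanced reaction is Hg²⁺(aq) + Ni(s) → Hg(l) + Ni²⁺(aq), so Q = [Ni²⁺(aq)] / [Hg²⁺(aq)].
Substituting the known concentrations and solving, log [Hg²⁺(aq)] = 0.034 and [Hg²⁺(aq)] = 1.1 M.

1.1 M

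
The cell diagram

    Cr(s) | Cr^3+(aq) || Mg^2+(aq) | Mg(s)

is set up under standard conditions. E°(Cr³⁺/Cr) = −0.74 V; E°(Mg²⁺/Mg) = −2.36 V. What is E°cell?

−1.62 V

By convention the left-hand electrode in cell notation is the anode (oxidation) and the right-hand electrode is the cathode (reduction).
E°cell = E°(right) − E°(left) = −2.36 − (−0.74) = −1.62 V.
The negative sign shows that, as written, the cell would require an external voltage to drive the reaction.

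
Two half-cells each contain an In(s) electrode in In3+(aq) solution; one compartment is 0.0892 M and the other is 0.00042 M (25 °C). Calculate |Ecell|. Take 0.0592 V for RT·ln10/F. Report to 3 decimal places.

For a concentration cell E°cell = 0, since both electrodes use the same couple.
The compartment with the higher In3+(aq) concentration (0.0892 M) acts as the cathode; ions are reduced there and produced at the dilute (0.00042 M) anode.
With n = 3, Ecell = −(0.0592/3)·log([dilute]/[conc]) = −(0.0592/3)·log(0.00042/0.0892) = +0.046 V.

0.046 V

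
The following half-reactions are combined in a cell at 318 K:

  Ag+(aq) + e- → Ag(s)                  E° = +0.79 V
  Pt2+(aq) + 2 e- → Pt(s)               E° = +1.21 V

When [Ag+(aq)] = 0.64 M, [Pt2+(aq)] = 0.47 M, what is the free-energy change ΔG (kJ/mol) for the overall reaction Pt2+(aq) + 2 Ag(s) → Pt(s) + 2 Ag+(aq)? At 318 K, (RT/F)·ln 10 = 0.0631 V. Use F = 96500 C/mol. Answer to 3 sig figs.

The standard cell potential is +1.21 − (+0.79) = +0.42 V, with n = 2 electrons in the balanced equation.
Q = [Ag+(aq)]^2 / [Pt2+(aq)] = 0.871, so log Q = −0.060 and E = +0.42 − (0.0631/2)(−0.060) = +0.4219 V.
Then ΔG = −nFE = −2 × 96500 × +0.4219 J/mol = −81.4 kJ/mol.

−81.4 kJ/mol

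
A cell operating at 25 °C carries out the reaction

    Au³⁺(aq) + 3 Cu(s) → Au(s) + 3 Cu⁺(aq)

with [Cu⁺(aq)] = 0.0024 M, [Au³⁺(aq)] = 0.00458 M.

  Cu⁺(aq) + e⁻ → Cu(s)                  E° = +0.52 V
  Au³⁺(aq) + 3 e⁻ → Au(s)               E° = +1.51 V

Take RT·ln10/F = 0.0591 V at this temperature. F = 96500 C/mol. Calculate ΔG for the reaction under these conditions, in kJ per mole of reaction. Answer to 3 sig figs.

−318 kJ/mol

The standard cell potential is +1.51 − (+0.52) = +0.99 V, with n = 3 electrons in the balanced equation.
Q = [Cu⁺(aq)]^3 / [Au³⁺(aq)] = 3.02×10^−6, so log Q = −5.520 and E = +0.99 − (0.0591/3)(−5.520) = +1.0987 V.
Then ΔG = −nFE = −3 × 96500 × +1.0987 J/mol = −318 kJ/mol.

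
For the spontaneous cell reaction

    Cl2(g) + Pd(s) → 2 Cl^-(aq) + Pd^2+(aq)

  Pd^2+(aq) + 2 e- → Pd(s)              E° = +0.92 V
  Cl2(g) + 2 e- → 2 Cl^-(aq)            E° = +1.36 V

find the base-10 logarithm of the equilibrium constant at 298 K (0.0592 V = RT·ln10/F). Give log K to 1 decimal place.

log K = 14.9

The Cl₂/Cl⁻ couple is reduced (cathode); E°cell = +1.36 − (+0.92) = +0.44 V with n = 2.
At equilibrium E = 0, so log K = nE°cell / 0.0592 = (2)(+0.44) / 0.0592 = 14.9.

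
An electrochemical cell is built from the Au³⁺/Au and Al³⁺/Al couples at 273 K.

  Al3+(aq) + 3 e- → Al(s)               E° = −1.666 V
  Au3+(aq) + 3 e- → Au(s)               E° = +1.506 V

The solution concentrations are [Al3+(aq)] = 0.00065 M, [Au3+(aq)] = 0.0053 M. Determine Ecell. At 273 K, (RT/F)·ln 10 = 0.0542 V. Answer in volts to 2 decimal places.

Since E°(Au³⁺/Au) > E°(Al³⁺/Al), Au³⁺/Au serves as the cathode.
The standard potential is +1.506 − (−1.666) = +3.172 V and the balanced reaction transfers n = 3 electrons.
For the overall reaction Au3+(aq) + Al(s) → Au(s) + Al3+(aq), Q = [Al3+(aq)] / [Au3+(aq)] = 0.123, giving log Q = −0.911.
By the Nernst equation, E = +3.172 − (0.0542/3)·(−0.911) = +3.19 V.

+3.19 V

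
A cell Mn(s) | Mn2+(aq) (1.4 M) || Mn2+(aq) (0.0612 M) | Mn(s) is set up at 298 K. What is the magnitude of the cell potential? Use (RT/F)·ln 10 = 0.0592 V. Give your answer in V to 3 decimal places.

0.040 V

For a concentration cell E°cell = 0, since both electrodes use the same couple.
The compartment with the higher Mn2+(aq) concentration (1.4 M) acts as the cathode; ions are reduced there and produced at the dilute (0.0612 M) anode.
With n = 2, Ecell = −(0.0592/2)·log([dilute]/[conc]) = −(0.0592/2)·log(0.0612/1.4) = +0.040 V.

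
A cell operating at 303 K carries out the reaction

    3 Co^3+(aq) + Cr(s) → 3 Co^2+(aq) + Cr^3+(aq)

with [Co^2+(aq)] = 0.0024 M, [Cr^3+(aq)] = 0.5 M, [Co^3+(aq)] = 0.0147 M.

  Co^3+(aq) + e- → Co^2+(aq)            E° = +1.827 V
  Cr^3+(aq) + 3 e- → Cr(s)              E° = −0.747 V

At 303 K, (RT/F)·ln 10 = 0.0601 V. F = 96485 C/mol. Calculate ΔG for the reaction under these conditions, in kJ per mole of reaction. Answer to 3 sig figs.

The standard cell potential is +1.827 − (−0.747) = +2.574 V, with n = 3 electrons in the balanced equation.
Q = ([Co^2+(aq)]^3·[Cr^3+(aq)]) / [Co^3+(aq)]^3 = 0.00218, so log Q = −2.662 and E = +2.574 − (0.0601/3)(−2.662) = +2.6273 V.
Finally ΔG = −nFE = −(3)(96485 C/mol)(+2.6273 V) = −760 kJ/mol.

−760 kJ/mol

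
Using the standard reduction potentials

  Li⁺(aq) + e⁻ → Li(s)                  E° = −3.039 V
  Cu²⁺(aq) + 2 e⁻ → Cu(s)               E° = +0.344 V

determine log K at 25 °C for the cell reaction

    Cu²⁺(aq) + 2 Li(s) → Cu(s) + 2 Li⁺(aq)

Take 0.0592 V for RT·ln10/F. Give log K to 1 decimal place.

log K = 114.3

The Cu²⁺/Cu couple is reduced (cathode); E°cell = +0.344 − (−3.039) = +3.383 V with n = 2.
At equilibrium E = 0, so log K = nE°cell / 0.0592 = (2)(+3.383) / 0.0592 = 114.3.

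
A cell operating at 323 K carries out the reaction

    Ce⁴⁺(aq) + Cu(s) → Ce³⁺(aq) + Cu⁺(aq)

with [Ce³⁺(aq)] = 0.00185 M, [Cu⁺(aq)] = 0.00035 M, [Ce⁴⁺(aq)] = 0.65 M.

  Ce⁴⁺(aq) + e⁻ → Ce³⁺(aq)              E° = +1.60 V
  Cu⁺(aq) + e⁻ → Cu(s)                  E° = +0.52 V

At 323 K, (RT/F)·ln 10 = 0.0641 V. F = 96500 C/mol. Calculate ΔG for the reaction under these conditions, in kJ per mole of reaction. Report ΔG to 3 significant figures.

−141 kJ/mol

E°cell = +1.60 − (+0.52) = +1.08 V; the balanced reaction transfers n = 1 electron.
Here Q = ([Ce³⁺(aq)]·[Cu⁺(aq)]) / [Ce⁴⁺(aq)] = 9.96×10^−7 (log Q = −6.002), giving E = +1.08 − (0.0641/1)·(−6.002) = +1.4647 V.
Finally ΔG = −nFE = −(1)(96500 C/mol)(+1.4647 V) = −141 kJ/mol.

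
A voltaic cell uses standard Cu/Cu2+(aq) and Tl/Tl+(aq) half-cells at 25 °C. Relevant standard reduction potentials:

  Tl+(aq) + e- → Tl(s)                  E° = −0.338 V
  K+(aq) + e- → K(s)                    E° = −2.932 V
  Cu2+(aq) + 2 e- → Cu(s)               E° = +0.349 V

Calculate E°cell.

+0.687 V

The Cu²⁺/Cu couple has the higher E°, so Cu ion is reduced (cathode) and Tl is oxidized (anode).
E°cell = E°(cathode) − E°(anode) = +0.349 − (−0.338) = +0.687 V.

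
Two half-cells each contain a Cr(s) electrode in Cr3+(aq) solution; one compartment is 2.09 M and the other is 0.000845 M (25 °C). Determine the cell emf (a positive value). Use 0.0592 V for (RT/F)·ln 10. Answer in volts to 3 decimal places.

0.067 V

For a concentration cell E°cell = 0, since both electrodes use the same couple.
The compartment with the higher Cr3+(aq) concentration (2.09 M) acts as the cathode; ions are reduced there and produced at the dilute (0.000845 M) anode.
With n = 3, Ecell = −(0.0592/3)·log([dilute]/[conc]) = −(0.0592/3)·log(0.000845/2.09) = +0.067 V.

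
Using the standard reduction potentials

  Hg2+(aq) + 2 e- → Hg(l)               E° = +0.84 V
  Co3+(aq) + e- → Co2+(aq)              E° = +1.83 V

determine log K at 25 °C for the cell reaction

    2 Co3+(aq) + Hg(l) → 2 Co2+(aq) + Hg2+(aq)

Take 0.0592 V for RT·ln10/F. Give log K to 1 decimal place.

The Co³⁺/Co²⁺ couple is reduced (cathode); E°cell = +1.83 − (+0.84) = +0.99 V with n = 2.
At equilibrium E = 0, so log K = nE°cell / 0.0592 = (2)(+0.99) / 0.0592 = 33.4.

log K = 33.4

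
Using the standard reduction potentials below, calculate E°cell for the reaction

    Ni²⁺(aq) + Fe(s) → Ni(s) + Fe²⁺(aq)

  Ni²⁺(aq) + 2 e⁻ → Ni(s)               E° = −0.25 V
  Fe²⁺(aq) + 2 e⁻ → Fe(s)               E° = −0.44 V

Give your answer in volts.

In the reaction as written, Ni²⁺(aq) is reduced (cathode) and Fe²⁺(aq) is produced by oxidation at the anode.
E°cell = E°(cathode) − E°(anode) = −0.25 − (−0.44) = +0.19 V.
The positive value indicates the reaction is spontaneous as written.

+0.19 V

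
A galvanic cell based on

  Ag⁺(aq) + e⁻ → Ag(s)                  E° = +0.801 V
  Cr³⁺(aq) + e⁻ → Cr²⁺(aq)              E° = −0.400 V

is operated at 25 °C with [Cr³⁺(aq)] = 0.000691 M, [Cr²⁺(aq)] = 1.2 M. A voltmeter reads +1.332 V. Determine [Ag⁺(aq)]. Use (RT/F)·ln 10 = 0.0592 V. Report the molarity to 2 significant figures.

0.094 M

The Ag⁺/Ag couple has the larger reduction potential, so it is the cathode: E°cell = +0.801 − (−0.400) = +1.201 V and n = 1.
From the Nernst equation, log Q = n(E° − E)/0.0592 = 1·(+1.201 − (+1.332))/0.0592 = −2.213.
The balanced reaction is Ag⁺(aq) + Cr²⁺(aq) → Ag(s) + Cr³⁺(aq), so Q = [Cr³⁺(aq)] / ([Ag⁺(aq)]·[Cr²⁺(aq)]).
Substituting the known concentrations and solving, log [Ag⁺(aq)] = −1.027 and [Ag⁺(aq)] = 0.094 M.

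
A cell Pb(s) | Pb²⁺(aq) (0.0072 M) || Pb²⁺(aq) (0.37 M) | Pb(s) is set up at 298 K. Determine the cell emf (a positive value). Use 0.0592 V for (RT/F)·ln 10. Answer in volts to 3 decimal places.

For a concentration cell E°cell = 0, since both electrodes use the same couple.
The compartment with the higher Pb²⁺(aq) concentration (0.37 M) acts as the cathode; ions are reduced there and produced at the dilute (0.0072 M) anode.
With n = 2, Ecell = −(0.0592/2)·log([dilute]/[conc]) = −(0.0592/2)·log(0.0072/0.37) = +0.051 V.

0.051 V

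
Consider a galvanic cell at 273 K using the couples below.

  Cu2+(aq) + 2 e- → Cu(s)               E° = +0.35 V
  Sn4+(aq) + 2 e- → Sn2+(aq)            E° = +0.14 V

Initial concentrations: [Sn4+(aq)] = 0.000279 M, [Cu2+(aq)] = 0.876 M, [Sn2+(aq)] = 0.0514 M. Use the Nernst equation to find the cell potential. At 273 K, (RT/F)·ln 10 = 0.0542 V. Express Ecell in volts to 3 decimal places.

+0.270 V

Cu²⁺/Cu is reduced (cathode, E° = +0.35 V) and Sn⁴⁺/Sn²⁺ is oxidized (anode).
E°cell = +0.35 − (+0.14) = +0.21 V, with n = 2 electrons transferred.
The balanced reaction is Cu2+(aq) + Sn2+(aq) → Cu(s) + Sn4+(aq), so Q = [Sn4+(aq)] / ([Cu2+(aq)]·[Sn2+(aq)]) = 0.0062 and log Q = −2.208.
By the Nernst equation, E = +0.21 − (0.0542/2)·(−2.208) = +0.270 V.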